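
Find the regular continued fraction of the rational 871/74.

Run the Euclidean algorithm on 871 and 74; the successive quotients are the partial quotients a_0, a_1, ... (each step inverts the fractional part left over by the previous one):
  871 = 11*74 + 57, so a_0 = 11.
  74 = 1*57 + 17, so a_1 = 1.
  57 = 3*17 + 6, so a_2 = 3.
  17 = 2*6 + 5, so a_3 = 2.
  6 = 1*5 + 1, so a_4 = 1.
  5 = 5*1 + 0, so a_5 = 5.
The remainder reaches 0 after 6 divisions, so the expansion has 6 partial quotients, read off in order.

[11; 1, 3, 2, 1, 5]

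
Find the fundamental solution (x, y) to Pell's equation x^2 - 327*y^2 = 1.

First expand sqrt(327) as a continued fraction. With x_i = (sqrt(327) + m_i)/d_i and (m_0, d_0) = (0, 1): a_0 = floor(sqrt(327)) = 18, since 18^2 = 324 <= 327 < 361 = 19^2.
Iterate m_{i+1} = d_i*a_i - m_i, d_{i+1} = (327 - m_{i+1}^2)/d_i, a_{i+1} = floor((a_0 + m_{i+1})/d_{i+1}):
  m_1 = 1*18 - 0 = 18, d_1 = (327 - 18^2)/1 = 3/1 = 3, a_1 = floor((18 + 18)/3) = 12.
  m_2 = 3*12 - 18 = 18, d_2 = (327 - 18^2)/3 = 3/3 = 1, a_2 = floor((18 + 18)/1) = 36.
  m_3 = 1*36 - 18 = 18, d_3 = (327 - 18^2)/1 = 3/1 = 3: (m_3, d_3) = (m_1, d_1) = (18, 3), so from here the quotients repeat a_1, a_2; the period length is 2.
So sqrt(327) = [18; (12, 36)] with period length k = 2.
k is even, so the fundamental solution of x^2 - 327y^2 = 1 is (p_{k-1}, q_{k-1}) = (p_1, q_1); compute convergents through index 1.
Convergents (p_i = a_i*p_{i-1} + p_{i-2}, q_i = a_i*q_{i-1} + q_{i-2} with p_{-2}=0, p_{-1}=1, q_{-2}=1, q_{-1}=0):
  i=0: a_0=18, p_0 = 18*1 + 0 = 18, q_0 = 18*0 + 1 = 1.
  i=1: a_1=12, p_1 = 12*18 + 1 = 217, q_1 = 12*1 + 0 = 12.
Check: 217^2 - 327*12^2 = 47089 - 47088 = 1, so (x, y) = (217, 12) solves the equation, and by the theorem it is the least positive solution.

(x, y) = (217, 12)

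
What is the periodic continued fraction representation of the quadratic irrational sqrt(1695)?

Write x_i = (sqrt(1695) + m_i)/d_i with (m_0, d_0) = (0, 1). a_0 = floor(sqrt(1695)) = 41, since 41^2 = 1681 <= 1695 < 1764 = 42^2.
Iterate m_{i+1} = d_i*a_i - m_i, d_{i+1} = (1695 - m_{i+1}^2)/d_i, a_{i+1} = floor((a_0 + m_{i+1})/d_{i+1}):
  m_1 = 1*41 - 0 = 41, d_1 = (1695 - 41^2)/1 = 14/1 = 14, a_1 = floor((41 + 41)/14) = 5.
  m_2 = 14*5 - 41 = 29, d_2 = (1695 - 29^2)/14 = 854/14 = 61, a_2 = floor((41 + 29)/61) = 1.
  m_3 = 61*1 - 29 = 32, d_3 = (1695 - 32^2)/61 = 671/61 = 11, a_3 = floor((41 + 32)/11) = 6.
  m_4 = 11*6 - 32 = 34, d_4 = (1695 - 34^2)/11 = 539/11 = 49, a_4 = floor((41 + 34)/49) = 1.
  m_5 = 49*1 - 34 = 15, d_5 = (1695 - 15^2)/49 = 1470/49 = 30, a_5 = floor((41 + 15)/30) = 1.
  m_6 = 30*1 - 15 = 15, d_6 = (1695 - 15^2)/30 = 1470/30 = 49, a_6 = floor((41 + 15)/49) = 1.
  m_7 = 49*1 - 15 = 34, d_7 = (1695 - 34^2)/49 = 539/49 = 11, a_7 = floor((41 + 34)/11) = 6.
  m_8 = 11*6 - 34 = 32, d_8 = (1695 - 32^2)/11 = 671/11 = 61, a_8 = floor((41 + 32)/61) = 1.
  m_9 = 61*1 - 32 = 29, d_9 = (1695 - 29^2)/61 = 854/61 = 14, a_9 = floor((41 + 29)/14) = 5.
  m_10 = 14*5 - 29 = 41, d_10 = (1695 - 41^2)/14 = 14/14 = 1, a_10 = floor((41 + 41)/1) = 82.
  m_11 = 1*82 - 41 = 41, d_11 = (1695 - 41^2)/1 = 14/1 = 14: (m_11, d_11) = (m_1, d_1) = (41, 14), so from here the quotients repeat a_1, ..., a_10; the period length is 10.
Hence the expansion of sqrt(1695) is a_0 = 41 followed by the repeating block 5, 1, 6, 1, 1, 1, 6, 1, 5, 82 (period 10).

[41; (5, 1, 6, 1, 1, 1, 6, 1, 5, 82)]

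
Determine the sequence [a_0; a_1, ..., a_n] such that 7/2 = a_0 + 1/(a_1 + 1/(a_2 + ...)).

Run the Euclidean algorithm on 7 and 2; the successive quotients are the partial quotients a_0, a_1, ... (each step inverts the fractional part left over by the previous one):
  7 = 3*2 + 1, so a_0 = 3.
  2 = 2*1 + 0, so a_1 = 2.
The remainder reaches 0 after 2 divisions, so the expansion has 2 partial quotients, read off in order.

[3; 2]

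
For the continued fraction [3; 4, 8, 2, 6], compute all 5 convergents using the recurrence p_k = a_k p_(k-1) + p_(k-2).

Using the convergent recurrence p_i = a_i*p_{i-1} + p_{i-2}, q_i = a_i*q_{i-1} + q_{i-2} with p_{-2}=0, p_{-1}=1, q_{-2}=1, q_{-1}=0:
  i=0: a_0=3, p_0 = 3*1 + 0 = 3, q_0 = 3*0 + 1 = 1.
  i=1: a_1=4, p_1 = 4*3 + 1 = 13, q_1 = 4*1 + 0 = 4.
  i=2: a_2=8, p_2 = 8*13 + 3 = 107, q_2 = 8*4 + 1 = 33.
  i=3: a_3=2, p_3 = 2*107 + 13 = 227, q_3 = 2*33 + 4 = 70.
  i=4: a_4=6, p_4 = 6*227 + 107 = 1469, q_4 = 6*70 + 33 = 453.

3/1, 13/4, 107/33, 227/70, 1469/453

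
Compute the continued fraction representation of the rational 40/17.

Run the Euclidean algorithm on 40 and 17; the successive quotients are the partial quotients a_0, a_1, ... (each step inverts the fractional part left over by the previous one):
  40 = 2*17 + 6, so a_0 = 2.
  17 = 2*6 + 5, so a_1 = 2.
  6 = 1*5 + 1, so a_2 = 1.
  5 = 5*1 + 0, so a_3 = 5.
The remainder reaches 0 after 4 divisions, so the expansion has 4 partial quotients, read off in order.

[2; 2, 1, 5]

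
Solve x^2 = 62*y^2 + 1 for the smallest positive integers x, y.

(x, y) = (63, 8)

First expand sqrt(62) as a continued fraction. With x_i = (sqrt(62) + m_i)/d_i and (m_0, d_0) = (0, 1): a_0 = floor(sqrt(62)) = 7, since 7^2 = 49 <= 62 < 64 = 8^2.
Iterate m_{i+1} = d_i*a_i - m_i, d_{i+1} = (62 - m_{i+1}^2)/d_i, a_{i+1} = floor((a_0 + m_{i+1})/d_{i+1}):
  m_1 = 1*7 - 0 = 7, d_1 = (62 - 7^2)/1 = 13/1 = 13, a_1 = floor((7 + 7)/13) = 1.
  m_2 = 13*1 - 7 = 6, d_2 = (62 - 6^2)/13 = 26/13 = 2, a_2 = floor((7 + 6)/2) = 6.
  m_3 = 2*6 - 6 = 6, d_3 = (62 - 6^2)/2 = 26/2 = 13, a_3 = floor((7 + 6)/13) = 1.
  m_4 = 13*1 - 6 = 7, d_4 = (62 - 7^2)/13 = 13/13 = 1, a_4 = floor((7 + 7)/1) = 14.
  m_5 = 1*14 - 7 = 7, d_5 = (62 - 7^2)/1 = 13/1 = 13: (m_5, d_5) = (m_1, d_1) = (7, 13), so from here the quotients repeat a_1, ..., a_4; the period length is 4.
So sqrt(62) = [7; (1, 6, 1, 14)] with period length k = 4.
k is even, so the fundamental solution of x^2 - 62y^2 = 1 is (p_{k-1}, q_{k-1}) = (p_3, q_3); compute convergents through index 3.
Convergents (p_i = a_i*p_{i-1} + p_{i-2}, q_i = a_i*q_{i-1} + q_{i-2} with p_{-2}=0, p_{-1}=1, q_{-2}=1, q_{-1}=0):
  i=0: a_0=7, p_0 = 7*1 + 0 = 7, q_0 = 7*0 + 1 = 1.
  i=1: a_1=1, p_1 = 1*7 + 1 = 8, q_1 = 1*1 + 0 = 1.
  i=2: a_2=6, p_2 = 6*8 + 7 = 55, q_2 = 6*1 + 1 = 7.
  i=3: a_3=1, p_3 = 1*55 + 8 = 63, q_3 = 1*7 + 1 = 8.
Check: 63^2 - 62*8^2 = 3969 - 3968 = 1, so (x, y) = (63, 8) solves the equation, and by the theorem it is the least positive solution.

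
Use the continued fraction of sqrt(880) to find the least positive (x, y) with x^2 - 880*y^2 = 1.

First expand sqrt(880) as a continued fraction. With x_i = (sqrt(880) + m_i)/d_i and (m_0, d_0) = (0, 1): a_0 = floor(sqrt(880)) = 29, since 29^2 = 841 <= 880 < 900 = 30^2.
Iterate m_{i+1} = d_i*a_i - m_i, d_{i+1} = (880 - m_{i+1}^2)/d_i, a_{i+1} = floor((a_0 + m_{i+1})/d_{i+1}):
  m_1 = 1*29 - 0 = 29, d_1 = (880 - 29^2)/1 = 39/1 = 39, a_1 = floor((29 + 29)/39) = 1.
  m_2 = 39*1 - 29 = 10, d_2 = (880 - 10^2)/39 = 780/39 = 20, a_2 = floor((29 + 10)/20) = 1.
  m_3 = 20*1 - 10 = 10, d_3 = (880 - 10^2)/20 = 780/20 = 39, a_3 = floor((29 + 10)/39) = 1.
  m_4 = 39*1 - 10 = 29, d_4 = (880 - 29^2)/39 = 39/39 = 1, a_4 = floor((29 + 29)/1) = 58.
  m_5 = 1*58 - 29 = 29, d_5 = (880 - 29^2)/1 = 39/1 = 39: (m_5, d_5) = (m_1, d_1) = (29, 39), so from here the quotients repeat a_1, ..., a_4; the period length is 4.
So sqrt(880) = [29; (1, 1, 1, 58)] with period length k = 4.
k is even, so the fundamental solution of x^2 - 880y^2 = 1 is (p_{k-1}, q_{k-1}) = (p_3, q_3); compute convergents through index 3.
Convergents (p_i = a_i*p_{i-1} + p_{i-2}, q_i = a_i*q_{i-1} + q_{i-2} with p_{-2}=0, p_{-1}=1, q_{-2}=1, q_{-1}=0):
  i=0: a_0=29, p_0 = 29*1 + 0 = 29, q_0 = 29*0 + 1 = 1.
  i=1: a_1=1, p_1 = 1*29 + 1 = 30, q_1 = 1*1 + 0 = 1.
  i=2: a_2=1, p_2 = 1*30 + 29 = 59, q_2 = 1*1 + 1 = 2.
  i=3: a_3=1, p_3 = 1*59 + 30 = 89, q_3 = 1*2 + 1 = 3.
Check: 89^2 - 880*3^2 = 7921 - 7920 = 1, so (x, y) = (89, 3) solves the equation, and by the theorem it is the least positive solution.

(x, y) = (89, 3)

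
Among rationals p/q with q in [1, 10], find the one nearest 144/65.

Expand x = 144/65 as a continued fraction with the Euclidean algorithm:
  144 = 2*65 + 14, so a_0 = 2.
  65 = 4*14 + 9, so a_1 = 4.
  14 = 1*9 + 5, so a_2 = 1.
  9 = 1*5 + 4, so a_3 = 1.
  5 = 1*4 + 1, so a_4 = 1.
  4 = 4*1 + 0, so a_5 = 4.
so x = [2; 4, 1, 1, 1, 4].
Convergents (p_i = a_i*p_{i-1} + p_{i-2}, q_i = a_i*q_{i-1} + q_{i-2} with p_{-2}=0, p_{-1}=1, q_{-2}=1, q_{-1}=0), until the denominator exceeds 10:
  i=0: a_0=2, p_0 = 2*1 + 0 = 2, q_0 = 2*0 + 1 = 1.
  i=1: a_1=4, p_1 = 4*2 + 1 = 9, q_1 = 4*1 + 0 = 4.
  i=2: a_2=1, p_2 = 1*9 + 2 = 11, q_2 = 1*4 + 1 = 5.
  i=3: a_3=1, p_3 = 1*11 + 9 = 20, q_3 = 1*5 + 4 = 9.
  i=4: a_4=1, p_4 = 1*20 + 11 = 31, q_4 = 1*9 + 5 = 14.
q_4 = 14 > 10, so the last convergent with denominator <= 10 is p_3/q_3 = 20/9.
The closest fraction with denominator <= 10 is either p_3/q_3 or the intermediate fraction (k*p_3 + p_2)/(k*q_3 + q_2) with the largest k >= 1 whose denominator stays <= 10; these approach x as k grows, and every other convergent or intermediate fraction in range is farther away.
Largest k: floor((10 - q_2)/q_3) = floor((10 - 5)/9) = 0.
Since k = 0, no intermediate fraction beyond p_3/q_3 has denominator <= 10, so the convergent 20/9 is the closest (its error is |144*9 - 20*65|/(65*9) = 4/585).

20/9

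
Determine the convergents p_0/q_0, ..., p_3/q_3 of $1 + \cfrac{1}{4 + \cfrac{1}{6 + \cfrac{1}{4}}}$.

1/1, 5/4, 31/25, 129/104

Using the convergent recurrence p_i = a_i*p_{i-1} + p_{i-2}, q_i = a_i*q_{i-1} + q_{i-2} with p_{-2}=0, p_{-1}=1, q_{-2}=1, q_{-1}=0:
  i=0: a_0=1, p_0 = 1*1 + 0 = 1, q_0 = 1*0 + 1 = 1.
  i=1: a_1=4, p_1 = 4*1 + 1 = 5, q_1 = 4*1 + 0 = 4.
  i=2: a_2=6, p_2 = 6*5 + 1 = 31, q_2 = 6*4 + 1 = 25.
  i=3: a_3=4, p_3 = 4*31 + 5 = 129, q_3 = 4*25 + 4 = 104.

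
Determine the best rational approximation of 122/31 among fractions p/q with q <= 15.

59/15

Expand x = 122/31 as a continued fraction with the Euclidean algorithm:
  122 = 3*31 + 29, so a_0 = 3.
  31 = 1*29 + 2, so a_1 = 1.
  29 = 14*2 + 1, so a_2 = 14.
  2 = 2*1 + 0, so a_3 = 2.
so x = [3; 1, 14, 2].
Convergents (p_i = a_i*p_{i-1} + p_{i-2}, q_i = a_i*q_{i-1} + q_{i-2} with p_{-2}=0, p_{-1}=1, q_{-2}=1, q_{-1}=0), until the denominator exceeds 15:
  i=0: a_0=3, p_0 = 3*1 + 0 = 3, q_0 = 3*0 + 1 = 1.
  i=1: a_1=1, p_1 = 1*3 + 1 = 4, q_1 = 1*1 + 0 = 1.
  i=2: a_2=14, p_2 = 14*4 + 3 = 59, q_2 = 14*1 + 1 = 15.
  i=3: a_3=2, p_3 = 2*59 + 4 = 122, q_3 = 2*15 + 1 = 31.
q_3 = 31 > 15, so the last convergent with denominator <= 15 is p_2/q_2 = 59/15.
The closest fraction with denominator <= 15 is either p_2/q_2 or the intermediate fraction (k*p_2 + p_1)/(k*q_2 + q_1) with the largest k >= 1 whose denominator stays <= 15; these approach x as k grows, and every other convergent or intermediate fraction in range is farther away.
Largest k: floor((15 - q_1)/q_2) = floor((15 - 1)/15) = 0.
Since k = 0, no intermediate fraction beyond p_2/q_2 has denominator <= 15, so the convergent 59/15 is the closest (its error is |122*15 - 59*31|/(31*15) = 1/465).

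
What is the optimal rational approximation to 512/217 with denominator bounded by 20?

Expand x = 512/217 as a continued fraction with the Euclidean algorithm:
  512 = 2*217 + 78, so a_0 = 2.
  217 = 2*78 + 61, so a_1 = 2.
  78 = 1*61 + 17, so a_2 = 1.
  61 = 3*17 + 10, so a_3 = 3.
  17 = 1*10 + 7, so a_4 = 1.
  10 = 1*7 + 3, so a_5 = 1.
  7 = 2*3 + 1, so a_6 = 2.
  3 = 3*1 + 0, so a_7 = 3.
so x = [2; 2, 1, 3, 1, 1, 2, 3].
Convergents (p_i = a_i*p_{i-1} + p_{i-2}, q_i = a_i*q_{i-1} + q_{i-2} with p_{-2}=0, p_{-1}=1, q_{-2}=1, q_{-1}=0), until the denominator exceeds 20:
  i=0: a_0=2, p_0 = 2*1 + 0 = 2, q_0 = 2*0 + 1 = 1.
  i=1: a_1=2, p_1 = 2*2 + 1 = 5, q_1 = 2*1 + 0 = 2.
  i=2: a_2=1, p_2 = 1*5 + 2 = 7, q_2 = 1*2 + 1 = 3.
  i=3: a_3=3, p_3 = 3*7 + 5 = 26, q_3 = 3*3 + 2 = 11.
  i=4: a_4=1, p_4 = 1*26 + 7 = 33, q_4 = 1*11 + 3 = 14.
  i=5: a_5=1, p_5 = 1*33 + 26 = 59, q_5 = 1*14 + 11 = 25.
q_5 = 25 > 20, so the last convergent with denominator <= 20 is p_4/q_4 = 33/14.
The closest fraction with denominator <= 20 is either p_4/q_4 or the intermediate fraction (k*p_4 + p_3)/(k*q_4 + q_3) with the largest k >= 1 whose denominator stays <= 20; these approach x as k grows, and every other convergent or intermediate fraction in range is farther away.
Largest k: floor((20 - q_3)/q_4) = floor((20 - 11)/14) = 0.
Since k = 0, no intermediate fraction beyond p_4/q_4 has denominator <= 20, so the convergent 33/14 is the closest (its error is |512*14 - 33*217|/(217*14) = 7/3038).

33/14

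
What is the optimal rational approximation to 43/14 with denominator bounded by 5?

Expand x = 43/14 as a continued fraction with the Euclidean algorithm:
  43 = 3*14 + 1, so a_0 = 3.
  14 = 14*1 + 0, so a_1 = 14.
so x = [3; 14].
Convergents (p_i = a_i*p_{i-1} + p_{i-2}, q_i = a_i*q_{i-1} + q_{i-2} with p_{-2}=0, p_{-1}=1, q_{-2}=1, q_{-1}=0), until the denominator exceeds 5:
  i=0: a_0=3, p_0 = 3*1 + 0 = 3, q_0 = 3*0 + 1 = 1.
  i=1: a_1=14, p_1 = 14*3 + 1 = 43, q_1 = 14*1 + 0 = 14.
q_1 = 14 > 5, so the last convergent with denominator <= 5 is p_0/q_0 = 3/1.
The closest fraction with denominator <= 5 is either p_0/q_0 or the intermediate fraction (k*p_0 + p_{-1})/(k*q_0 + q_{-1}) with the largest k >= 1 whose denominator stays <= 5; these approach x as k grows, and every other convergent or intermediate fraction in range is farther away.
Largest k: floor((5 - q_{-1})/q_0) = floor((5 - 0)/1) = 5 (using the seeds p_{-1} = 1, q_{-1} = 0).
That gives (5*3 + 1)/(5*1 + 0) = 16/5.
Compare the errors: |x - 3/1| = |43*1 - 3*14|/(14*1) = 1/14, and |x - 16/5| = |43*5 - 16*14|/(14*5) = 9/70.
Cross-multiplying, 1*70 = 70 < 126 = 9*14, so 1/14 is smaller: the convergent 3/1 is closer to x than 16/5.

3/1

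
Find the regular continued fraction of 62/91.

[0; 1, 2, 7, 4]

Run the Euclidean algorithm on 62 and 91; the successive quotients are the partial quotients a_0, a_1, ... (each step inverts the fractional part left over by the previous one):
  62 = 0*91 + 62, so a_0 = 0.
  91 = 1*62 + 29, so a_1 = 1.
  62 = 2*29 + 4, so a_2 = 2.
  29 = 7*4 + 1, so a_3 = 7.
  4 = 4*1 + 0, so a_4 = 4.
The remainder reaches 0 after 5 divisions, so the expansion has 5 partial quotients, read off in order.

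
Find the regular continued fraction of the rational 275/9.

[30; 1, 1, 4]

Run the Euclidean algorithm on 275 and 9; the successive quotients are the partial quotients a_0, a_1, ... (each step inverts the fractional part left over by the previous one):
  275 = 30*9 + 5, so a_0 = 30.
  9 = 1*5 + 4, so a_1 = 1.
  5 = 1*4 + 1, so a_2 = 1.
  4 = 4*1 + 0, so a_3 = 4.
The remainder reaches 0 after 4 divisions, so the expansion has 4 partial quotients, read off in order.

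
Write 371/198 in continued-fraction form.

[1; 1, 6, 1, 11, 2]

Run the Euclidean algorithm on 371 and 198; the successive quotients are the partial quotients a_0, a_1, ... (each step inverts the fractional part left over by the previous one):
  371 = 1*198 + 173, so a_0 = 1.
  198 = 1*173 + 25, so a_1 = 1.
  173 = 6*25 + 23, so a_2 = 6.
  25 = 1*23 + 2, so a_3 = 1.
  23 = 11*2 + 1, so a_4 = 11.
  2 = 2*1 + 0, so a_5 = 2.
The remainder reaches 0 after 6 divisions, so the expansion has 6 partial quotients, read off in order.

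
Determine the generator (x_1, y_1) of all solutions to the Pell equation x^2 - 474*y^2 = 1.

(x, y) = (193549, 8890)

First expand sqrt(474) as a continued fraction. With x_i = (sqrt(474) + m_i)/d_i and (m_0, d_0) = (0, 1): a_0 = floor(sqrt(474)) = 21, since 21^2 = 441 <= 474 < 484 = 22^2.
Iterate m_{i+1} = d_i*a_i - m_i, d_{i+1} = (474 - m_{i+1}^2)/d_i, a_{i+1} = floor((a_0 + m_{i+1})/d_{i+1}):
  m_1 = 1*21 - 0 = 21, d_1 = (474 - 21^2)/1 = 33/1 = 33, a_1 = floor((21 + 21)/33) = 1.
  m_2 = 33*1 - 21 = 12, d_2 = (474 - 12^2)/33 = 330/33 = 10, a_2 = floor((21 + 12)/10) = 3.
  m_3 = 10*3 - 12 = 18, d_3 = (474 - 18^2)/10 = 150/10 = 15, a_3 = floor((21 + 18)/15) = 2.
  m_4 = 15*2 - 18 = 12, d_4 = (474 - 12^2)/15 = 330/15 = 22, a_4 = floor((21 + 12)/22) = 1.
  m_5 = 22*1 - 12 = 10, d_5 = (474 - 10^2)/22 = 374/22 = 17, a_5 = floor((21 + 10)/17) = 1.
  m_6 = 17*1 - 10 = 7, d_6 = (474 - 7^2)/17 = 425/17 = 25, a_6 = floor((21 + 7)/25) = 1.
  m_7 = 25*1 - 7 = 18, d_7 = (474 - 18^2)/25 = 150/25 = 6, a_7 = floor((21 + 18)/6) = 6.
  m_8 = 6*6 - 18 = 18, d_8 = (474 - 18^2)/6 = 150/6 = 25, a_8 = floor((21 + 18)/25) = 1.
  m_9 = 25*1 - 18 = 7, d_9 = (474 - 7^2)/25 = 425/25 = 17, a_9 = floor((21 + 7)/17) = 1.
  m_10 = 17*1 - 7 = 10, d_10 = (474 - 10^2)/17 = 374/17 = 22, a_10 = floor((21 + 10)/22) = 1.
  m_11 = 22*1 - 10 = 12, d_11 = (474 - 12^2)/22 = 330/22 = 15, a_11 = floor((21 + 12)/15) = 2.
  m_12 = 15*2 - 12 = 18, d_12 = (474 - 18^2)/15 = 150/15 = 10, a_12 = floor((21 + 18)/10) = 3.
  m_13 = 10*3 - 18 = 12, d_13 = (474 - 12^2)/10 = 330/10 = 33, a_13 = floor((21 + 12)/33) = 1.
  m_14 = 33*1 - 12 = 21, d_14 = (474 - 21^2)/33 = 33/33 = 1, a_14 = floor((21 + 21)/1) = 42.
  m_15 = 1*42 - 21 = 21, d_15 = (474 - 21^2)/1 = 33/1 = 33: (m_15, d_15) = (m_1, d_1) = (21, 33), so from here the quotients repeat a_1, ..., a_14; the period length is 14.
So sqrt(474) = [21; (1, 3, 2, 1, 1, 1, 6, 1, 1, 1, 2, 3, 1, 42)] with period length k = 14.
k is even, so the fundamental solution of x^2 - 474y^2 = 1 is (p_{k-1}, q_{k-1}) = (p_13, q_13); compute convergents through index 13.
Convergents (p_i = a_i*p_{i-1} + p_{i-2}, q_i = a_i*q_{i-1} + q_{i-2} with p_{-2}=0, p_{-1}=1, q_{-2}=1, q_{-1}=0):
  i=0: a_0=21, p_0 = 21*1 + 0 = 21, q_0 = 21*0 + 1 = 1.
  i=1: a_1=1, p_1 = 1*21 + 1 = 22, q_1 = 1*1 + 0 = 1.
  i=2: a_2=3, p_2 = 3*22 + 21 = 87, q_2 = 3*1 + 1 = 4.
  i=3: a_3=2, p_3 = 2*87 + 22 = 196, q_3 = 2*4 + 1 = 9.
  i=4: a_4=1, p_4 = 1*196 + 87 = 283, q_4 = 1*9 + 4 = 13.
  i=5: a_5=1, p_5 = 1*283 + 196 = 479, q_5 = 1*13 + 9 = 22.
  i=6: a_6=1, p_6 = 1*479 + 283 = 762, q_6 = 1*22 + 13 = 35.
  i=7: a_7=6, p_7 = 6*762 + 479 = 5051, q_7 = 6*35 + 22 = 232.
  i=8: a_8=1, p_8 = 1*5051 + 762 = 5813, q_8 = 1*232 + 35 = 267.
  i=9: a_9=1, p_9 = 1*5813 + 5051 = 10864, q_9 = 1*267 + 232 = 499.
  i=10: a_10=1, p_10 = 1*10864 + 5813 = 16677, q_10 = 1*499 + 267 = 766.
  i=11: a_11=2, p_11 = 2*16677 + 10864 = 44218, q_11 = 2*766 + 499 = 2031.
  i=12: a_12=3, p_12 = 3*44218 + 16677 = 149331, q_12 = 3*2031 + 766 = 6859.
  i=13: a_13=1, p_13 = 1*149331 + 44218 = 193549, q_13 = 1*6859 + 2031 = 8890.
Check: 193549^2 - 474*8890^2 = 37461215401 - 37461215400 = 1, so (x, y) = (193549, 8890) solves the equation, and by the theorem it is the least positive solution.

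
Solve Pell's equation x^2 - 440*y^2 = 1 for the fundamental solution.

(x, y) = (21, 1)

First expand sqrt(440) as a continued fraction. With x_i = (sqrt(440) + m_i)/d_i and (m_0, d_0) = (0, 1): a_0 = floor(sqrt(440)) = 20, since 20^2 = 400 <= 440 < 441 = 21^2.
Iterate m_{i+1} = d_i*a_i - m_i, d_{i+1} = (440 - m_{i+1}^2)/d_i, a_{i+1} = floor((a_0 + m_{i+1})/d_{i+1}):
  m_1 = 1*20 - 0 = 20, d_1 = (440 - 20^2)/1 = 40/1 = 40, a_1 = floor((20 + 20)/40) = 1.
  m_2 = 40*1 - 20 = 20, d_2 = (440 - 20^2)/40 = 40/40 = 1, a_2 = floor((20 + 20)/1) = 40.
  m_3 = 1*40 - 20 = 20, d_3 = (440 - 20^2)/1 = 40/1 = 40: (m_3, d_3) = (m_1, d_1) = (20, 40), so from here the quotients repeat a_1, a_2; the period length is 2.
So sqrt(440) = [20; (1, 40)] with period length k = 2.
k is even, so the fundamental solution of x^2 - 440y^2 = 1 is (p_{k-1}, q_{k-1}) = (p_1, q_1); compute convergents through index 1.
Convergents (p_i = a_i*p_{i-1} + p_{i-2}, q_i = a_i*q_{i-1} + q_{i-2} with p_{-2}=0, p_{-1}=1, q_{-2}=1, q_{-1}=0):
  i=0: a_0=20, p_0 = 20*1 + 0 = 20, q_0 = 20*0 + 1 = 1.
  i=1: a_1=1, p_1 = 1*20 + 1 = 21, q_1 = 1*1 + 0 = 1.
Check: 21^2 - 440*1^2 = 441 - 440 = 1, so (x, y) = (21, 1) solves the equation, and by the theorem it is the least positive solution.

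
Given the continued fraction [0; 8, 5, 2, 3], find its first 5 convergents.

0/1, 1/8, 5/41, 11/90, 38/311

Using the convergent recurrence p_i = a_i*p_{i-1} + p_{i-2}, q_i = a_i*q_{i-1} + q_{i-2} with p_{-2}=0, p_{-1}=1, q_{-2}=1, q_{-1}=0:
  i=0: a_0=0, p_0 = 0*1 + 0 = 0, q_0 = 0*0 + 1 = 1.
  i=1: a_1=8, p_1 = 8*0 + 1 = 1, q_1 = 8*1 + 0 = 8.
  i=2: a_2=5, p_2 = 5*1 + 0 = 5, q_2 = 5*8 + 1 = 41.
  i=3: a_3=2, p_3 = 2*5 + 1 = 11, q_3 = 2*41 + 8 = 90.
  i=4: a_4=3, p_4 = 3*11 + 5 = 38, q_4 = 3*90 + 41 = 311.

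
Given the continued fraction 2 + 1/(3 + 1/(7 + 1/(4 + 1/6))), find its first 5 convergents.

Using the convergent recurrence p_i = a_i*p_{i-1} + p_{i-2}, q_i = a_i*q_{i-1} + q_{i-2} with p_{-2}=0, p_{-1}=1, q_{-2}=1, q_{-1}=0:
  i=0: a_0=2, p_0 = 2*1 + 0 = 2, q_0 = 2*0 + 1 = 1.
  i=1: a_1=3, p_1 = 3*2 + 1 = 7, q_1 = 3*1 + 0 = 3.
  i=2: a_2=7, p_2 = 7*7 + 2 = 51, q_2 = 7*3 + 1 = 22.
  i=3: a_3=4, p_3 = 4*51 + 7 = 211, q_3 = 4*22 + 3 = 91.
  i=4: a_4=6, p_4 = 6*211 + 51 = 1317, q_4 = 6*91 + 22 = 568.

2/1, 7/3, 51/22, 211/91, 1317/568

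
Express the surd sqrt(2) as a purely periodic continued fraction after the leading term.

[1; (2)]

Write x_i = (sqrt(2) + m_i)/d_i with (m_0, d_0) = (0, 1). a_0 = floor(sqrt(2)) = 1, since 1^2 = 1 <= 2 < 4 = 2^2.
Iterate m_{i+1} = d_i*a_i - m_i, d_{i+1} = (2 - m_{i+1}^2)/d_i, a_{i+1} = floor((a_0 + m_{i+1})/d_{i+1}):
  m_1 = 1*1 - 0 = 1, d_1 = (2 - 1^2)/1 = 1/1 = 1, a_1 = floor((1 + 1)/1) = 2.
  m_2 = 1*2 - 1 = 1, d_2 = (2 - 1^2)/1 = 1/1 = 1: (m_2, d_2) = (m_1, d_1) = (1, 1), so from here the quotient a_1 repeats; the period length is 1.
Hence the expansion of sqrt(2) is a_0 = 1 followed by the repeating block 2 (period 1).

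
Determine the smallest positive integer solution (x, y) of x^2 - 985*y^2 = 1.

First expand sqrt(985) as a continued fraction. With x_i = (sqrt(985) + m_i)/d_i and (m_0, d_0) = (0, 1): a_0 = floor(sqrt(985)) = 31, since 31^2 = 961 <= 985 < 1024 = 32^2.
Iterate m_{i+1} = d_i*a_i - m_i, d_{i+1} = (985 - m_{i+1}^2)/d_i, a_{i+1} = floor((a_0 + m_{i+1})/d_{i+1}):
  m_1 = 1*31 - 0 = 31, d_1 = (985 - 31^2)/1 = 24/1 = 24, a_1 = floor((31 + 31)/24) = 2.
  m_2 = 24*2 - 31 = 17, d_2 = (985 - 17^2)/24 = 696/24 = 29, a_2 = floor((31 + 17)/29) = 1.
  m_3 = 29*1 - 17 = 12, d_3 = (985 - 12^2)/29 = 841/29 = 29, a_3 = floor((31 + 12)/29) = 1.
  m_4 = 29*1 - 12 = 17, d_4 = (985 - 17^2)/29 = 696/29 = 24, a_4 = floor((31 + 17)/24) = 2.
  m_5 = 24*2 - 17 = 31, d_5 = (985 - 31^2)/24 = 24/24 = 1, a_5 = floor((31 + 31)/1) = 62.
  m_6 = 1*62 - 31 = 31, d_6 = (985 - 31^2)/1 = 24/1 = 24: (m_6, d_6) = (m_1, d_1) = (31, 24), so from here the quotients repeat a_1, ..., a_5; the period length is 5.
So sqrt(985) = [31; (2, 1, 1, 2, 62)] with period length k = 5.
k is odd, so (p_{k-1}, q_{k-1}) only solves x^2 - 985y^2 = -1 and the fundamental solution of x^2 - 985y^2 = 1 is (p_{2k-1}, q_{2k-1}) = (p_9, q_9); compute convergents through index 9, running through the period twice.
Convergents (p_i = a_i*p_{i-1} + p_{i-2}, q_i = a_i*q_{i-1} + q_{i-2} with p_{-2}=0, p_{-1}=1, q_{-2}=1, q_{-1}=0):
  i=0: a_0=31, p_0 = 31*1 + 0 = 31, q_0 = 31*0 + 1 = 1.
  i=1: a_1=2, p_1 = 2*31 + 1 = 63, q_1 = 2*1 + 0 = 2.
  i=2: a_2=1, p_2 = 1*63 + 31 = 94, q_2 = 1*2 + 1 = 3.
  i=3: a_3=1, p_3 = 1*94 + 63 = 157, q_3 = 1*3 + 2 = 5.
  i=4: a_4=2, p_4 = 2*157 + 94 = 408, q_4 = 2*5 + 3 = 13.
  i=5: a_5=62, p_5 = 62*408 + 157 = 25453, q_5 = 62*13 + 5 = 811.
  i=6: a_6=2, p_6 = 2*25453 + 408 = 51314, q_6 = 2*811 + 13 = 1635.
  i=7: a_7=1, p_7 = 1*51314 + 25453 = 76767, q_7 = 1*1635 + 811 = 2446.
  i=8: a_8=1, p_8 = 1*76767 + 51314 = 128081, q_8 = 1*2446 + 1635 = 4081.
  i=9: a_9=2, p_9 = 2*128081 + 76767 = 332929, q_9 = 2*4081 + 2446 = 10608.
Indeed p_4^2 - 985*q_4^2 = 166464 - 166465 = -1, not +1.
Check: 332929^2 - 985*10608^2 = 110841719041 - 110841719040 = 1, so (x, y) = (332929, 10608) solves the equation, and by the theorem it is the least positive solution.

(x, y) = (332929, 10608)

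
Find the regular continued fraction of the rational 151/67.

Run the Euclidean algorithm on 151 and 67; the successive quotients are the partial quotients a_0, a_1, ... (each step inverts the fractional part left over by the previous one):
  151 = 2*67 + 17, so a_0 = 2.
  67 = 3*17 + 16, so a_1 = 3.
  17 = 1*16 + 1, so a_2 = 1.
  16 = 16*1 + 0, so a_3 = 16.
The remainder reaches 0 after 4 divisions, so the expansion has 4 partial quotients, read off in order.

[2; 3, 1, 16]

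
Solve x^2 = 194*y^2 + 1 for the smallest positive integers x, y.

(x, y) = (195, 14)

First expand sqrt(194) as a continued fraction. With x_i = (sqrt(194) + m_i)/d_i and (m_0, d_0) = (0, 1): a_0 = floor(sqrt(194)) = 13, since 13^2 = 169 <= 194 < 196 = 14^2.
Iterate m_{i+1} = d_i*a_i - m_i, d_{i+1} = (194 - m_{i+1}^2)/d_i, a_{i+1} = floor((a_0 + m_{i+1})/d_{i+1}):
  m_1 = 1*13 - 0 = 13, d_1 = (194 - 13^2)/1 = 25/1 = 25, a_1 = floor((13 + 13)/25) = 1.
  m_2 = 25*1 - 13 = 12, d_2 = (194 - 12^2)/25 = 50/25 = 2, a_2 = floor((13 + 12)/2) = 12.
  m_3 = 2*12 - 12 = 12, d_3 = (194 - 12^2)/2 = 50/2 = 25, a_3 = floor((13 + 12)/25) = 1.
  m_4 = 25*1 - 12 = 13, d_4 = (194 - 13^2)/25 = 25/25 = 1, a_4 = floor((13 + 13)/1) = 26.
  m_5 = 1*26 - 13 = 13, d_5 = (194 - 13^2)/1 = 25/1 = 25: (m_5, d_5) = (m_1, d_1) = (13, 25), so from here the quotients repeat a_1, ..., a_4; the period length is 4.
So sqrt(194) = [13; (1, 12, 1, 26)] with period length k = 4.
k is even, so the fundamental solution of x^2 - 194y^2 = 1 is (p_{k-1}, q_{k-1}) = (p_3, q_3); compute convergents through index 3.
Convergents (p_i = a_i*p_{i-1} + p_{i-2}, q_i = a_i*q_{i-1} + q_{i-2} with p_{-2}=0, p_{-1}=1, q_{-2}=1, q_{-1}=0):
  i=0: a_0=13, p_0 = 13*1 + 0 = 13, q_0 = 13*0 + 1 = 1.
  i=1: a_1=1, p_1 = 1*13 + 1 = 14, q_1 = 1*1 + 0 = 1.
  i=2: a_2=12, p_2 = 12*14 + 13 = 181, q_2 = 12*1 + 1 = 13.
  i=3: a_3=1, p_3 = 1*181 + 14 = 195, q_3 = 1*13 + 1 = 14.
Check: 195^2 - 194*14^2 = 38025 - 38024 = 1, so (x, y) = (195, 14) solves the equation, and by the theorem it is the least positive solution.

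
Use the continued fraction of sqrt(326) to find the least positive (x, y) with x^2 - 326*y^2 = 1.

(x, y) = (325, 18)

First expand sqrt(326) as a continued fraction. With x_i = (sqrt(326) + m_i)/d_i and (m_0, d_0) = (0, 1): a_0 = floor(sqrt(326)) = 18, since 18^2 = 324 <= 326 < 361 = 19^2.
Iterate m_{i+1} = d_i*a_i - m_i, d_{i+1} = (326 - m_{i+1}^2)/d_i, a_{i+1} = floor((a_0 + m_{i+1})/d_{i+1}):
  m_1 = 1*18 - 0 = 18, d_1 = (326 - 18^2)/1 = 2/1 = 2, a_1 = floor((18 + 18)/2) = 18.
  m_2 = 2*18 - 18 = 18, d_2 = (326 - 18^2)/2 = 2/2 = 1, a_2 = floor((18 + 18)/1) = 36.
  m_3 = 1*36 - 18 = 18, d_3 = (326 - 18^2)/1 = 2/1 = 2: (m_3, d_3) = (m_1, d_1) = (18, 2), so from here the quotients repeat a_1, a_2; the period length is 2.
So sqrt(326) = [18; (18, 36)] with period length k = 2.
k is even, so the fundamental solution of x^2 - 326y^2 = 1 is (p_{k-1}, q_{k-1}) = (p_1, q_1); compute convergents through index 1.
Convergents (p_i = a_i*p_{i-1} + p_{i-2}, q_i = a_i*q_{i-1} + q_{i-2} with p_{-2}=0, p_{-1}=1, q_{-2}=1, q_{-1}=0):
  i=0: a_0=18, p_0 = 18*1 + 0 = 18, q_0 = 18*0 + 1 = 1.
  i=1: a_1=18, p_1 = 18*18 + 1 = 325, q_1 = 18*1 + 0 = 18.
Check: 325^2 - 326*18^2 = 105625 - 105624 = 1, so (x, y) = (325, 18) solves the equation, and by the theorem it is the least positive solution.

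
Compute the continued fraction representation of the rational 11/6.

Run the Euclidean algorithm on 11 and 6; the successive quotients are the partial quotients a_0, a_1, ... (each step inverts the fractional part left over by the previous one):
  11 = 1*6 + 5, so a_0 = 1.
  6 = 1*5 + 1, so a_1 = 1.
  5 = 5*1 + 0, so a_2 = 5.
The remainder reaches 0 after 3 divisions, so the expansion has 3 partial quotients, read off in order.

[1; 1, 5]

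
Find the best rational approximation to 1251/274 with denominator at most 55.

Expand x = 1251/274 as a continued fraction with the Euclidean algorithm:
  1251 = 4*274 + 155, so a_0 = 4.
  274 = 1*155 + 119, so a_1 = 1.
  155 = 1*119 + 36, so a_2 = 1.
  119 = 3*36 + 11, so a_3 = 3.
  36 = 3*11 + 3, so a_4 = 3.
  11 = 3*3 + 2, so a_5 = 3.
  3 = 1*2 + 1, so a_6 = 1.
  2 = 2*1 + 0, so a_7 = 2.
so x = [4; 1, 1, 3, 3, 3, 1, 2].
Convergents (p_i = a_i*p_{i-1} + p_{i-2}, q_i = a_i*q_{i-1} + q_{i-2} with p_{-2}=0, p_{-1}=1, q_{-2}=1, q_{-1}=0), until the denominator exceeds 55:
  i=0: a_0=4, p_0 = 4*1 + 0 = 4, q_0 = 4*0 + 1 = 1.
  i=1: a_1=1, p_1 = 1*4 + 1 = 5, q_1 = 1*1 + 0 = 1.
  i=2: a_2=1, p_2 = 1*5 + 4 = 9, q_2 = 1*1 + 1 = 2.
  i=3: a_3=3, p_3 = 3*9 + 5 = 32, q_3 = 3*2 + 1 = 7.
  i=4: a_4=3, p_4 = 3*32 + 9 = 105, q_4 = 3*7 + 2 = 23.
  i=5: a_5=3, p_5 = 3*105 + 32 = 347, q_5 = 3*23 + 7 = 76.
q_5 = 76 > 55, so the last convergent with denominator <= 55 is p_4/q_4 = 105/23.
The closest fraction with denominator <= 55 is either p_4/q_4 or the intermediate fraction (k*p_4 + p_3)/(k*q_4 + q_3) with the largest k >= 1 whose denominator stays <= 55; these approach x as k grows, and every other convergent or intermediate fraction in range is farther away.
Largest k: floor((55 - q_3)/q_4) = floor((55 - 7)/23) = 2.
That gives (2*105 + 32)/(2*23 + 7) = 242/53.
Compare the errors: |x - 105/23| = |1251*23 - 105*274|/(274*23) = 3/6302, and |x - 242/53| = |1251*53 - 242*274|/(274*53) = 5/14522.
Cross-multiplying, 5*6302 = 31510 < 43566 = 3*14522, so 5/14522 is smaller: the intermediate fraction 242/53 is closer to x than 105/23.

242/53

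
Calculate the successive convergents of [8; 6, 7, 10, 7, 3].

Using the convergent recurrence p_i = a_i*p_{i-1} + p_{i-2}, q_i = a_i*q_{i-1} + q_{i-2} with p_{-2}=0, p_{-1}=1, q_{-2}=1, q_{-1}=0:
  i=0: a_0=8, p_0 = 8*1 + 0 = 8, q_0 = 8*0 + 1 = 1.
  i=1: a_1=6, p_1 = 6*8 + 1 = 49, q_1 = 6*1 + 0 = 6.
  i=2: a_2=7, p_2 = 7*49 + 8 = 351, q_2 = 7*6 + 1 = 43.
  i=3: a_3=10, p_3 = 10*351 + 49 = 3559, q_3 = 10*43 + 6 = 436.
  i=4: a_4=7, p_4 = 7*3559 + 351 = 25264, q_4 = 7*436 + 43 = 3095.
  i=5: a_5=3, p_5 = 3*25264 + 3559 = 79351, q_5 = 3*3095 + 436 = 9721.

8/1, 49/6, 351/43, 3559/436, 25264/3095, 79351/9721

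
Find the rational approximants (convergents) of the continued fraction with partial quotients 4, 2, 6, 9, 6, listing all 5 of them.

Using the convergent recurrence p_i = a_i*p_{i-1} + p_{i-2}, q_i = a_i*q_{i-1} + q_{i-2} with p_{-2}=0, p_{-1}=1, q_{-2}=1, q_{-1}=0:
  i=0: a_0=4, p_0 = 4*1 + 0 = 4, q_0 = 4*0 + 1 = 1.
  i=1: a_1=2, p_1 = 2*4 + 1 = 9, q_1 = 2*1 + 0 = 2.
  i=2: a_2=6, p_2 = 6*9 + 4 = 58, q_2 = 6*2 + 1 = 13.
  i=3: a_3=9, p_3 = 9*58 + 9 = 531, q_3 = 9*13 + 2 = 119.
  i=4: a_4=6, p_4 = 6*531 + 58 = 3244, q_4 = 6*119 + 13 = 727.

4/1, 9/2, 58/13, 531/119, 3244/727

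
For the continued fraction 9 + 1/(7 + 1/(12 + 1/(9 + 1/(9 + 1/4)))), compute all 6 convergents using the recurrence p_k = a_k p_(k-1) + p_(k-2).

9/1, 64/7, 777/85, 7057/772, 64290/7033, 264217/28904

Using the convergent recurrence p_i = a_i*p_{i-1} + p_{i-2}, q_i = a_i*q_{i-1} + q_{i-2} with p_{-2}=0, p_{-1}=1, q_{-2}=1, q_{-1}=0:
  i=0: a_0=9, p_0 = 9*1 + 0 = 9, q_0 = 9*0 + 1 = 1.
  i=1: a_1=7, p_1 = 7*9 + 1 = 64, q_1 = 7*1 + 0 = 7.
  i=2: a_2=12, p_2 = 12*64 + 9 = 777, q_2 = 12*7 + 1 = 85.
  i=3: a_3=9, p_3 = 9*777 + 64 = 7057, q_3 = 9*85 + 7 = 772.
  i=4: a_4=9, p_4 = 9*7057 + 777 = 64290, q_4 = 9*772 + 85 = 7033.
  i=5: a_5=4, p_5 = 4*64290 + 7057 = 264217, q_5 = 4*7033 + 772 = 28904.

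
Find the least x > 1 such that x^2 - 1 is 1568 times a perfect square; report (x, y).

First expand sqrt(1568) as a continued fraction. With x_i = (sqrt(1568) + m_i)/d_i and (m_0, d_0) = (0, 1): a_0 = floor(sqrt(1568)) = 39, since 39^2 = 1521 <= 1568 < 1600 = 40^2.
Iterate m_{i+1} = d_i*a_i - m_i, d_{i+1} = (1568 - m_{i+1}^2)/d_i, a_{i+1} = floor((a_0 + m_{i+1})/d_{i+1}):
  m_1 = 1*39 - 0 = 39, d_1 = (1568 - 39^2)/1 = 47/1 = 47, a_1 = floor((39 + 39)/47) = 1.
  m_2 = 47*1 - 39 = 8, d_2 = (1568 - 8^2)/47 = 1504/47 = 32, a_2 = floor((39 + 8)/32) = 1.
  m_3 = 32*1 - 8 = 24, d_3 = (1568 - 24^2)/32 = 992/32 = 31, a_3 = floor((39 + 24)/31) = 2.
  m_4 = 31*2 - 24 = 38, d_4 = (1568 - 38^2)/31 = 124/31 = 4, a_4 = floor((39 + 38)/4) = 19.
  m_5 = 4*19 - 38 = 38, d_5 = (1568 - 38^2)/4 = 124/4 = 31, a_5 = floor((39 + 38)/31) = 2.
  m_6 = 31*2 - 38 = 24, d_6 = (1568 - 24^2)/31 = 992/31 = 32, a_6 = floor((39 + 24)/32) = 1.
  m_7 = 32*1 - 24 = 8, d_7 = (1568 - 8^2)/32 = 1504/32 = 47, a_7 = floor((39 + 8)/47) = 1.
  m_8 = 47*1 - 8 = 39, d_8 = (1568 - 39^2)/47 = 47/47 = 1, a_8 = floor((39 + 39)/1) = 78.
  m_9 = 1*78 - 39 = 39, d_9 = (1568 - 39^2)/1 = 47/1 = 47: (m_9, d_9) = (m_1, d_1) = (39, 47), so from here the quotients repeat a_1, ..., a_8; the period length is 8.
So sqrt(1568) = [39; (1, 1, 2, 19, 2, 1, 1, 78)] with period length k = 8.
k is even, so the fundamental solution of x^2 - 1568y^2 = 1 is (p_{k-1}, q_{k-1}) = (p_7, q_7); compute convergents through index 7.
Convergents (p_i = a_i*p_{i-1} + p_{i-2}, q_i = a_i*q_{i-1} + q_{i-2} with p_{-2}=0, p_{-1}=1, q_{-2}=1, q_{-1}=0):
  i=0: a_0=39, p_0 = 39*1 + 0 = 39, q_0 = 39*0 + 1 = 1.
  i=1: a_1=1, p_1 = 1*39 + 1 = 40, q_1 = 1*1 + 0 = 1.
  i=2: a_2=1, p_2 = 1*40 + 39 = 79, q_2 = 1*1 + 1 = 2.
  i=3: a_3=2, p_3 = 2*79 + 40 = 198, q_3 = 2*2 + 1 = 5.
  i=4: a_4=19, p_4 = 19*198 + 79 = 3841, q_4 = 19*5 + 2 = 97.
  i=5: a_5=2, p_5 = 2*3841 + 198 = 7880, q_5 = 2*97 + 5 = 199.
  i=6: a_6=1, p_6 = 1*7880 + 3841 = 11721, q_6 = 1*199 + 97 = 296.
  i=7: a_7=1, p_7 = 1*11721 + 7880 = 19601, q_7 = 1*296 + 199 = 495.
Check: 19601^2 - 1568*495^2 = 384199201 - 384199200 = 1, so (x, y) = (19601, 495) solves the equation, and by the theorem it is the least positive solution.

(x, y) = (19601, 495)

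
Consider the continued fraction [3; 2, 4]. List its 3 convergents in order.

3/1, 7/2, 31/9

Using the convergent recurrence p_i = a_i*p_{i-1} + p_{i-2}, q_i = a_i*q_{i-1} + q_{i-2} with p_{-2}=0, p_{-1}=1, q_{-2}=1, q_{-1}=0:
  i=0: a_0=3, p_0 = 3*1 + 0 = 3, q_0 = 3*0 + 1 = 1.
  i=1: a_1=2, p_1 = 2*3 + 1 = 7, q_1 = 2*1 + 0 = 2.
  i=2: a_2=4, p_2 = 4*7 + 3 = 31, q_2 = 4*2 + 1 = 9.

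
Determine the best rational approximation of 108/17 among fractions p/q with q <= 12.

Expand x = 108/17 as a continued fraction with the Euclidean algorithm:
  108 = 6*17 + 6, so a_0 = 6.
  17 = 2*6 + 5, so a_1 = 2.
  6 = 1*5 + 1, so a_2 = 1.
  5 = 5*1 + 0, so a_3 = 5.
so x = [6; 2, 1, 5].
Convergents (p_i = a_i*p_{i-1} + p_{i-2}, q_i = a_i*q_{i-1} + q_{i-2} with p_{-2}=0, p_{-1}=1, q_{-2}=1, q_{-1}=0), until the denominator exceeds 12:
  i=0: a_0=6, p_0 = 6*1 + 0 = 6, q_0 = 6*0 + 1 = 1.
  i=1: a_1=2, p_1 = 2*6 + 1 = 13, q_1 = 2*1 + 0 = 2.
  i=2: a_2=1, p_2 = 1*13 + 6 = 19, q_2 = 1*2 + 1 = 3.
  i=3: a_3=5, p_3 = 5*19 + 13 = 108, q_3 = 5*3 + 2 = 17.
q_3 = 17 > 12, so the last convergent with denominator <= 12 is p_2/q_2 = 19/3.
The closest fraction with denominator <= 12 is either p_2/q_2 or the intermediate fraction (k*p_2 + p_1)/(k*q_2 + q_1) with the largest k >= 1 whose denominator stays <= 12; these approach x as k grows, and every other convergent or intermediate fraction in range is farther away.
Largest k: floor((12 - q_1)/q_2) = floor((12 - 2)/3) = 3.
That gives (3*19 + 13)/(3*3 + 2) = 70/11.
Compare the errors: |x - 19/3| = |108*3 - 19*17|/(17*3) = 1/51, and |x - 70/11| = |108*11 - 70*17|/(17*11) = 2/187.
Cross-multiplying, 2*51 = 102 < 187 = 1*187, so 2/187 is smaller: the intermediate fraction 70/11 is closer to x than 19/3.

70/11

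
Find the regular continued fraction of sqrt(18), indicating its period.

Write x_i = (sqrt(18) + m_i)/d_i with (m_0, d_0) = (0, 1). a_0 = floor(sqrt(18)) = 4, since 4^2 = 16 <= 18 < 25 = 5^2.
Iterate m_{i+1} = d_i*a_i - m_i, d_{i+1} = (18 - m_{i+1}^2)/d_i, a_{i+1} = floor((a_0 + m_{i+1})/d_{i+1}):
  m_1 = 1*4 - 0 = 4, d_1 = (18 - 4^2)/1 = 2/1 = 2, a_1 = floor((4 + 4)/2) = 4.
  m_2 = 2*4 - 4 = 4, d_2 = (18 - 4^2)/2 = 2/2 = 1, a_2 = floor((4 + 4)/1) = 8.
  m_3 = 1*8 - 4 = 4, d_3 = (18 - 4^2)/1 = 2/1 = 2: (m_3, d_3) = (m_1, d_1) = (4, 2), so from here the quotients repeat a_1, a_2; the period length is 2.
Hence the expansion of sqrt(18) is a_0 = 4 followed by the repeating block 4, 8 (period 2).

[4; (4, 8)]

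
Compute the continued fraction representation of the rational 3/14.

Run the Euclidean algorithm on 3 and 14; the successive quotients are the partial quotients a_0, a_1, ... (each step inverts the fractional part left over by the previous one):
  3 = 0*14 + 3, so a_0 = 0.
  14 = 4*3 + 2, so a_1 = 4.
  3 = 1*2 + 1, so a_2 = 1.
  2 = 2*1 + 0, so a_3 = 2.
The remainder reaches 0 after 4 divisions, so the expansion has 4 partial quotients, read off in order.

[0; 4, 1, 2]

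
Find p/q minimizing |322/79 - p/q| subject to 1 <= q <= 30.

Expand x = 322/79 as a continued fraction with the Euclidean algorithm:
  322 = 4*79 + 6, so a_0 = 4.
  79 = 13*6 + 1, so a_1 = 13.
  6 = 6*1 + 0, so a_2 = 6.
so x = [4; 13, 6].
Convergents (p_i = a_i*p_{i-1} + p_{i-2}, q_i = a_i*q_{i-1} + q_{i-2} with p_{-2}=0, p_{-1}=1, q_{-2}=1, q_{-1}=0), until the denominator exceeds 30:
  i=0: a_0=4, p_0 = 4*1 + 0 = 4, q_0 = 4*0 + 1 = 1.
  i=1: a_1=13, p_1 = 13*4 + 1 = 53, q_1 = 13*1 + 0 = 13.
  i=2: a_2=6, p_2 = 6*53 + 4 = 322, q_2 = 6*13 + 1 = 79.
q_2 = 79 > 30, so the last convergent with denominator <= 30 is p_1/q_1 = 53/13.
The closest fraction with denominator <= 30 is either p_1/q_1 or the intermediate fraction (k*p_1 + p_0)/(k*q_1 + q_0) with the largest k >= 1 whose denominator stays <= 30; these approach x as k grows, and every other convergent or intermediate fraction in range is farther away.
Largest k: floor((30 - q_0)/q_1) = floor((30 - 1)/13) = 2.
That gives (2*53 + 4)/(2*13 + 1) = 110/27.
Compare the errors: |x - 53/13| = |322*13 - 53*79|/(79*13) = 1/1027, and |x - 110/27| = |322*27 - 110*79|/(79*27) = 4/2133.
Cross-multiplying, 1*2133 = 2133 < 4108 = 4*1027, so 1/1027 is smaller: the convergent 53/13 is closer to x than 110/27.

53/13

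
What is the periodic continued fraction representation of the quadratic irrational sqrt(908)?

Write x_i = (sqrt(908) + m_i)/d_i with (m_0, d_0) = (0, 1). a_0 = floor(sqrt(908)) = 30, since 30^2 = 900 <= 908 < 961 = 31^2.
Iterate m_{i+1} = d_i*a_i - m_i, d_{i+1} = (908 - m_{i+1}^2)/d_i, a_{i+1} = floor((a_0 + m_{i+1})/d_{i+1}):
  m_1 = 1*30 - 0 = 30, d_1 = (908 - 30^2)/1 = 8/1 = 8, a_1 = floor((30 + 30)/8) = 7.
  m_2 = 8*7 - 30 = 26, d_2 = (908 - 26^2)/8 = 232/8 = 29, a_2 = floor((30 + 26)/29) = 1.
  m_3 = 29*1 - 26 = 3, d_3 = (908 - 3^2)/29 = 899/29 = 31, a_3 = floor((30 + 3)/31) = 1.
  m_4 = 31*1 - 3 = 28, d_4 = (908 - 28^2)/31 = 124/31 = 4, a_4 = floor((30 + 28)/4) = 14.
  m_5 = 4*14 - 28 = 28, d_5 = (908 - 28^2)/4 = 124/4 = 31, a_5 = floor((30 + 28)/31) = 1.
  m_6 = 31*1 - 28 = 3, d_6 = (908 - 3^2)/31 = 899/31 = 29, a_6 = floor((30 + 3)/29) = 1.
  m_7 = 29*1 - 3 = 26, d_7 = (908 - 26^2)/29 = 232/29 = 8, a_7 = floor((30 + 26)/8) = 7.
  m_8 = 8*7 - 26 = 30, d_8 = (908 - 30^2)/8 = 8/8 = 1, a_8 = floor((30 + 30)/1) = 60.
  m_9 = 1*60 - 30 = 30, d_9 = (908 - 30^2)/1 = 8/1 = 8: (m_9, d_9) = (m_1, d_1) = (30, 8), so from here the quotients repeat a_1, ..., a_8; the period length is 8.
Hence the expansion of sqrt(908) is a_0 = 30 followed by the repeating block 7, 1, 1, 14, 1, 1, 7, 60 (period 8).

[30; (7, 1, 1, 14, 1, 1, 7, 60)]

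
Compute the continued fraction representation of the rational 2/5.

[0; 2, 2]

Run the Euclidean algorithm on 2 and 5; the successive quotients are the partial quotients a_0, a_1, ... (each step inverts the fractional part left over by the previous one):
  2 = 0*5 + 2, so a_0 = 0.
  5 = 2*2 + 1, so a_1 = 2.
  2 = 2*1 + 0, so a_2 = 2.
The remainder reaches 0 after 3 divisions, so the expansion has 3 partial quotients, read off in order.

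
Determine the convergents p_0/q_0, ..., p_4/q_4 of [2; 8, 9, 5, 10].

Using the convergent recurrence p_i = a_i*p_{i-1} + p_{i-2}, q_i = a_i*q_{i-1} + q_{i-2} with p_{-2}=0, p_{-1}=1, q_{-2}=1, q_{-1}=0:
  i=0: a_0=2, p_0 = 2*1 + 0 = 2, q_0 = 2*0 + 1 = 1.
  i=1: a_1=8, p_1 = 8*2 + 1 = 17, q_1 = 8*1 + 0 = 8.
  i=2: a_2=9, p_2 = 9*17 + 2 = 155, q_2 = 9*8 + 1 = 73.
  i=3: a_3=5, p_3 = 5*155 + 17 = 792, q_3 = 5*73 + 8 = 373.
  i=4: a_4=10, p_4 = 10*792 + 155 = 8075, q_4 = 10*373 + 73 = 3803.

2/1, 17/8, 155/73, 792/373, 8075/3803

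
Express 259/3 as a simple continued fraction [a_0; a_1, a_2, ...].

Run the Euclidean algorithm on 259 and 3; the successive quotients are the partial quotients a_0, a_1, ... (each step inverts the fractional part left over by the previous one):
  259 = 86*3 + 1, so a_0 = 86.
  3 = 3*1 + 0, so a_1 = 3.
The remainder reaches 0 after 2 divisions, so the expansion has 2 partial quotients, read off in order.

[86; 3]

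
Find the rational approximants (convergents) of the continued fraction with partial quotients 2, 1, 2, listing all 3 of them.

Using the convergent recurrence p_i = a_i*p_{i-1} + p_{i-2}, q_i = a_i*q_{i-1} + q_{i-2} with p_{-2}=0, p_{-1}=1, q_{-2}=1, q_{-1}=0:
  i=0: a_0=2, p_0 = 2*1 + 0 = 2, q_0 = 2*0 + 1 = 1.
  i=1: a_1=1, p_1 = 1*2 + 1 = 3, q_1 = 1*1 + 0 = 1.
  i=2: a_2=2, p_2 = 2*3 + 2 = 8, q_2 = 2*1 + 1 = 3.

2/1, 3/1, 8/3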